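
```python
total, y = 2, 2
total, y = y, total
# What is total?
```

Trace:
`total, y = 2, 2` → total = 2; y = 2
`total, y = y, total` → total = 2; y = 2
So total = 2

Answer: 2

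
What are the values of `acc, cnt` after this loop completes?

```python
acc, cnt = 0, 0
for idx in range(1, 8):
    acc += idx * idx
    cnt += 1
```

Sum of squares and count
`acc, cnt` takes the values: (0, 0) → (1, 0) → (1, 1) → (5, 1) → (5, 2) → (14, 2) → (14, 3) → (30, 3) → (30, 4) → (55, 4) → (55, 5) → (91, 5) → (91, 6) → (140, 6) → (140, 7)

Answer: 140, 7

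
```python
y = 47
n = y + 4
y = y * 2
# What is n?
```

Trace:
`y = 47` → y = 47
`n = y + 4` → n = 51
`y = y * 2` → y = 94
So n = 51

Answer: 51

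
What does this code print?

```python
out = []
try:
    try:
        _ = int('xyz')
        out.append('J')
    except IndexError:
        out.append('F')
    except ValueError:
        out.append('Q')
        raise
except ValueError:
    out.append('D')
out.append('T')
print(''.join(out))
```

Execution trace: 'Q' (inner except ValueError) → 'D' (outer except ValueError) → 'T' (after the try/except). Output: QDT

Answer: QDT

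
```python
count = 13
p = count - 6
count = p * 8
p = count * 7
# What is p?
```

Trace:
`count = 13` → count = 13
`p = count - 6` → p = 7
`count = p * 8` → count = 56
`p = count * 7` → p = 392
So p = 392

Answer: 392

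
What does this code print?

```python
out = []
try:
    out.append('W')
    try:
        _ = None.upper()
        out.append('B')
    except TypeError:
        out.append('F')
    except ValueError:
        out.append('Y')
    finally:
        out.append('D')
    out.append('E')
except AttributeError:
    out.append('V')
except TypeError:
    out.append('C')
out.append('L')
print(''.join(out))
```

Execution trace: 'W' (try body) → 'D' (inner finally) → 'V' (except AttributeError) → 'L' (after the try/except). Output: WDVL

Answer: WDVL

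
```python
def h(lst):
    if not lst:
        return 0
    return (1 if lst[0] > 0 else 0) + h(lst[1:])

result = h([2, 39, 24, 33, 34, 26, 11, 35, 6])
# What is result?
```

Count of positive elements in [2, 39, 24, 33, 34, 26, 11, 35, 6] = 9

Answer: 9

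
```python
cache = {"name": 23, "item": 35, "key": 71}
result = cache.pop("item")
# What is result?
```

Trace:
`cache = {"name": 23, "item": 35, "key": 71}` → cache = {'name': 23, 'item': 35, 'key': 71}
`result = cache.pop("item")` → cache = {'name': 23, 'key': 71}; result = 35
So result = 35

Answer: 35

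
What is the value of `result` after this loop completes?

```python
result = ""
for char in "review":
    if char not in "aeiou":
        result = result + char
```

Remove vowels from 'review'
`result` takes the values: "" → "r" → "rv" → "rvw"

Answer: "rvw"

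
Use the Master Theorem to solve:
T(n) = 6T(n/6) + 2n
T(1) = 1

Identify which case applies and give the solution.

a=6, b=6, f(n)=2n. log_6(6) = 1. Since c=1 = 1, Case 2 applies: T(n) = Θ(n^log_b(a) · log n) = O(n log n).

Answer: O(n log n) - Case 2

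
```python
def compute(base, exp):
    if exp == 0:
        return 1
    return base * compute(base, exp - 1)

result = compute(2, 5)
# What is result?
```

compute(2, 5) = 2 * 2 * 2 * 2 * 2 = 32

Answer: 32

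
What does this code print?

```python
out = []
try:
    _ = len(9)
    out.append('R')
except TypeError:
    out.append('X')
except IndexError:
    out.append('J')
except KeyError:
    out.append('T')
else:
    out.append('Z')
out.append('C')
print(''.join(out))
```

Execution trace: 'X' (except TypeError) → 'C' (after the try/except). Output: XC

Answer: XC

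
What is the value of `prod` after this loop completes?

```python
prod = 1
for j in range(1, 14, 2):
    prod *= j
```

Product of 1, 3, 5, ... up to 13
`prod` takes the values: 1 → 3 → 15 → 105 → 945 → 10395 → 135135

Answer: 135135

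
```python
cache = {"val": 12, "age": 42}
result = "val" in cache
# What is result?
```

Trace:
`cache = {"val": 12, "age": 42}` → cache = {'val': 12, 'age': 42}
`result = "val" in cache` → result = True
So result = True

Answer: True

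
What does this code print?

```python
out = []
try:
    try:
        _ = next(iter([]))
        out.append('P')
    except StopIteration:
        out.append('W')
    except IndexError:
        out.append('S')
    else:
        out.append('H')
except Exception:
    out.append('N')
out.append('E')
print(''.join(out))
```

Execution trace: 'W' (inner except StopIteration) → 'E' (after the try/except). Output: WE

Answer: WE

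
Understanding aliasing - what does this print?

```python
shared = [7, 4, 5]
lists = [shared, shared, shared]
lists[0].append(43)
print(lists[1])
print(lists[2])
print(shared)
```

Key concept: list of same reference.
Step by step:
`shared = [7, 4, 5]` → shared = [7, 4, 5]
`lists = [shared, shared, shared]` → lists = [[7, 4, 5], [7, 4, 5], [7, 4, 5]]
`lists[0].append(43)` → shared = [7, 4, 5, 43]; lists = [[7, 4, 5, 43], [7, 4, 5, 43], [7, 4, 5, 43]]
`print(lists[1])` → prints [7, 4, 5, 43]
`print(lists[2])` → prints [7, 4, 5, 43]
`print(shared)` → prints [7, 4, 5, 43]

Answer:
[7, 4, 5, 43]
[7, 4, 5, 43]
[7, 4, 5, 43]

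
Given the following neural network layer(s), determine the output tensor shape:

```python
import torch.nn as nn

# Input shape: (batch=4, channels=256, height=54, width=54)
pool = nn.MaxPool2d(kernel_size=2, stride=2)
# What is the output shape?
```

Input: (4, 256, 54, 54) -> Output: (4, 256, 27, 27)

Answer: (4, 256, 27, 27)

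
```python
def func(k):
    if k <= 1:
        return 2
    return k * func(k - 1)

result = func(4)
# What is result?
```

func(4) = 4 * 3 * 2 * 2 = 48

Answer: 48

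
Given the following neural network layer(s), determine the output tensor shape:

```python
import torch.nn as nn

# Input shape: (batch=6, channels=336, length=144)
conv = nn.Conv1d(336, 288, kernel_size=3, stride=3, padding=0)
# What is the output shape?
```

Input: (6, 336, 144) -> Output: (6, 288, 48)

Answer: (6, 288, 48)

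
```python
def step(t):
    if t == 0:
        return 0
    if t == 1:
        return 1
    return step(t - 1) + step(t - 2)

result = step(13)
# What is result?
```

Build up from base cases: step(0)=0, step(1)=1, step(2)=1, step(3)=2, step(4)=3, step(5)=5, step(6)=8, ..., step(13)=233

Answer: 233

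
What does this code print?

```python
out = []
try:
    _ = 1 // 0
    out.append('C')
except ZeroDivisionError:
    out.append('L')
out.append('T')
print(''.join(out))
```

Execution trace: 'L' (except ZeroDivisionError) → 'T' (after the try/except). Output: LT

Answer: LT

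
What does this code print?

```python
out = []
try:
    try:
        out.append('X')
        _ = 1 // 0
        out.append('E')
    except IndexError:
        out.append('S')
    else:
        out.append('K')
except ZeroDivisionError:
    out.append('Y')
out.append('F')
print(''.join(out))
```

Execution trace: 'X' (try body) → 'Y' (outer except ZeroDivisionError) → 'F' (after the try/except). Output: XYF

Answer: XYF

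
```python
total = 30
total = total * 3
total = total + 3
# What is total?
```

Trace:
`total = 30` → total = 30
`total = total * 3` → total = 90
`total = total + 3` → total = 93
So total = 93

Answer: 93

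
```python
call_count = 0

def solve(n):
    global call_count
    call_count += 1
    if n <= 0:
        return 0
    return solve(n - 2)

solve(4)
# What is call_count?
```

Linear recursion stepping by 2: 3 calls from n=4 down to ≤0.

Answer: 3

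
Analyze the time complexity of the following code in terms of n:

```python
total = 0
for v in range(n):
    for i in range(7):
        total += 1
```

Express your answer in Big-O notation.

Each loop level contributes: n × 1. Multiplying the contributions gives O(n).

Answer: O(n)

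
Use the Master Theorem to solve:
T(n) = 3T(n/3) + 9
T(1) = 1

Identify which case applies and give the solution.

a=3, b=3, f(n)=9. log_3(3) = 1. Since c=0 < 1, Case 1 applies: T(n) = Θ(n^log_b(a)) = O(n).

Answer: O(n) - Case 1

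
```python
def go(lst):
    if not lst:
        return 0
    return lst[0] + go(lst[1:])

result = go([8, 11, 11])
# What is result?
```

8 + 11 + 11 + 0 = 30

Answer: 30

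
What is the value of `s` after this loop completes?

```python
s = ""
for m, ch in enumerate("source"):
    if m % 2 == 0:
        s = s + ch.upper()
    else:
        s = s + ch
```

Uppercase even positions in 'source'
`s` takes the values: "" → "S" → "So" → "SoU" → "SoUr" → "SoUrC" → "SoUrCe"

Answer: "SoUrCe"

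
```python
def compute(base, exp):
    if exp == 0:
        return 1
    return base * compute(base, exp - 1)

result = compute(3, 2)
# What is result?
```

compute(3, 2) = 3 * 3 = 9

Answer: 9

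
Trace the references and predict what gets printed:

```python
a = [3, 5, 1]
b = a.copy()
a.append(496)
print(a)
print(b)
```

Key concept: list.copy() creates independent copy.
Step by step:
`a = [3, 5, 1]` → a = [3, 5, 1]
`b = a.copy()` → b = [3, 5, 1]
`a.append(496)` → a = [3, 5, 1, 496]
`print(a)` → prints [3, 5, 1, 496]
`print(b)` → prints [3, 5, 1]

Answer:
[3, 5, 1, 496]
[3, 5, 1]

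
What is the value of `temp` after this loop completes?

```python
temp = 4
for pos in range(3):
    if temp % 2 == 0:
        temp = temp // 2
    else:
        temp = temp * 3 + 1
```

Collatz-style transformation from 4
`temp` takes the values: 4 → 2 → 1 → 4

Answer: 4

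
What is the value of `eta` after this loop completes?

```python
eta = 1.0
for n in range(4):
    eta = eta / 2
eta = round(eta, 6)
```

Halving LR 4 times: 1 / 2^4
`eta` takes the values: 1.0 → 0.5 → 0.25 → 0.125 → 0.0625

Answer: 0.0625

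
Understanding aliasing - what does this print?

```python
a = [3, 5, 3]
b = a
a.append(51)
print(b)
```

Key concept: basic list aliasing.
Step by step:
`a = [3, 5, 3]` → a = [3, 5, 3]
`b = a` → b = [3, 5, 3] (same object as a)
`a.append(51)` → a = [3, 5, 3, 51] (same object as b); b = [3, 5, 3, 51] (same object as a)
`print(b)` → prints [3, 5, 3, 51]

Answer: [3, 5, 3, 51]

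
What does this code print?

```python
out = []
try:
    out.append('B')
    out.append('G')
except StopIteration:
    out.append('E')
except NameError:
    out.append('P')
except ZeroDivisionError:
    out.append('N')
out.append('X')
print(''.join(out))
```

Execution trace: 'B' (try body) → 'G' (try body, no exception) → 'X' (after the try/except). Output: BGX

Answer: BGX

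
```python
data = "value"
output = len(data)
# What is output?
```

Trace:
`data = "value"` → data = 'value'
`output = len(data)` → output = 5
So output = 5

Answer: 5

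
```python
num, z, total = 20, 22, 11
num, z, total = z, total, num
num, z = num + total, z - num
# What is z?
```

Trace:
`num, z, total = 20, 22, 11` → num = 20; z = 22; total = 11
`num, z, total = z, total, num` → num = 22; z = 11; total = 20
`num, z = num + total, z - num` → num = 42; z = -11
So z = -11

Answer: -11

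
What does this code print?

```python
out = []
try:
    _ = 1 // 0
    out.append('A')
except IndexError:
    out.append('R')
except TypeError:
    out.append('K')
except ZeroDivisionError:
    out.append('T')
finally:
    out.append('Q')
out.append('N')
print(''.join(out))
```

Execution trace: 'T' (except ZeroDivisionError) → 'Q' (finally) → 'N' (after the try/except). Output: TQN

Answer: TQN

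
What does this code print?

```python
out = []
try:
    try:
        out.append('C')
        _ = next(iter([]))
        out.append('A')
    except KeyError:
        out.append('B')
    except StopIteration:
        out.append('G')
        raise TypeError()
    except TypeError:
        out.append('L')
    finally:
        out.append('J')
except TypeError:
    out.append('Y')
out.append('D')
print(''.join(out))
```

Execution trace: 'C' (inner try body) → 'G' (inner except StopIteration) → 'J' (inner finally) → 'Y' (outer except TypeError) → 'D' (after the try/except). Output: CGJYD

Answer: CGJYD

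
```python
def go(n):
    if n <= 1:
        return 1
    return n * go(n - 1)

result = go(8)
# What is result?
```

go(8) = 8 * 7 * 6 * 5 * 4 * 3 * 2 * 1 = 40320

Answer: 40320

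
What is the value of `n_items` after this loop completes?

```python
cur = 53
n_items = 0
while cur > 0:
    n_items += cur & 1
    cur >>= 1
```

Count set bits in 53 (binary: 0b110101)
`n_items` takes the values: 0 → 1 → 2 → 3 → 4

Answer: 4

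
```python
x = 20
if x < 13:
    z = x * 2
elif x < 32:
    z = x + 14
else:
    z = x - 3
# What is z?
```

Trace:
`x = 20` → x = 20
`if x < 13: ...` → x < 13 is False, x < 32 is True → z = 34
So z = 34

Answer: 34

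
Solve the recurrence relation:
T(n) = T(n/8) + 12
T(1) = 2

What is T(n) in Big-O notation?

Each step divides n by 8 and adds 12. After log_8(n) steps we reach T(1)=2. So T(n) = 12·log_8(n) + 2 = O(log n).

Answer: O(log n)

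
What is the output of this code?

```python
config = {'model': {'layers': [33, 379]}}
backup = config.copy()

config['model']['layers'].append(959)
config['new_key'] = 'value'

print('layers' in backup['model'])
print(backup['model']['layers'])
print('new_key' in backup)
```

Key concept: shallow copy gotcha with nested dict.
Step by step:
`config = {'model': {'layers': [33, 379]}}` → config = {'model': {'layers': [33, 379]}}
`backup = config.copy()` → backup = {'model': {'layers': [33, 379]}}
`config['model']['layers'].append(959)` → config = {'model': {'layers': [33, 379, 959]}}; backup = {'model': {'layers': [33, 379, 959]}}
`config['new_key'] = 'value'` → config = {'model': {'layers': [33, 379, 959]}, 'new_key': 'value'}
`print('layers' in backup['model'])` → prints True
`print(backup['model']['layers'])` → prints [33, 379, 959]
`print('new_key' in backup)` → prints False

Answer:
True
[33, 379, 959]
False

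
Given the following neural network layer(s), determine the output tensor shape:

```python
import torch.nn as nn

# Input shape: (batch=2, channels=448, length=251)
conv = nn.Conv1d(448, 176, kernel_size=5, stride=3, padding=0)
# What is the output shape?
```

Input: (2, 448, 251) -> Output: (2, 176, 83)

Answer: (2, 176, 83)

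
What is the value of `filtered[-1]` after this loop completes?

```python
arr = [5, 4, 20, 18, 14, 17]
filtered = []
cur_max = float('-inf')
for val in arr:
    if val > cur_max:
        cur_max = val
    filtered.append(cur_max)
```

Running max ends at 20
`filtered` takes the values: [] → [5] → [5, 5] → [5, 5, 20] → [5, 5, 20, 20] → [5, 5, 20, 20, 20] → [5, 5, 20, 20, 20, 20]
So `filtered[-1]` = 20

Answer: 20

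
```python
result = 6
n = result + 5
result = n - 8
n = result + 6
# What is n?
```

Trace:
`result = 6` → result = 6
`n = result + 5` → n = 11
`result = n - 8` → result = 3
`n = result + 6` → n = 9
So n = 9

Answer: 9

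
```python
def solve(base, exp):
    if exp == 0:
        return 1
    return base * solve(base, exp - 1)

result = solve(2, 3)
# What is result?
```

solve(2, 3) = 2 * 2 * 2 = 8

Answer: 8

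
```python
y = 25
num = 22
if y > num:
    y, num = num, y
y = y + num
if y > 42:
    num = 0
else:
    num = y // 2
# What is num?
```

Trace:
`y = 25` → y = 25
`num = 22` → num = 22
`if y > num: ...` → y > num is True → y = 22; num = 25
`y = y + num` → y = 47
`if y > 42: ...` → y > 42 is True → num = 0
So num = 0

Answer: 0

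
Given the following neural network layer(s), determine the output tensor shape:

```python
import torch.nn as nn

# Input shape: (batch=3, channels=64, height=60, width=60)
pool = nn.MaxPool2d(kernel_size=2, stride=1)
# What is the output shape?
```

Input: (3, 64, 60, 60) -> Output: (3, 64, 59, 59)

Answer: (3, 64, 59, 59)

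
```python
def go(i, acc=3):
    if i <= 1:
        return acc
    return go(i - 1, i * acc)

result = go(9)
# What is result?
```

Accumulator trace (n, acc): (9, 3) -> (8, 27) -> (7, 216) -> (6, 1512) -> (5, 9072) -> (4, 45360) -> (3, 181440) -> (2, 544320) -> (1, 1088640) -> return 1088640

Answer: 1088640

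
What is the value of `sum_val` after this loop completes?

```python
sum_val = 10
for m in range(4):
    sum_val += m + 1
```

Start at 10, add 1 to 4 = 20
`sum_val` takes the values: 10 → 11 → 13 → 16 → 20

Answer: 20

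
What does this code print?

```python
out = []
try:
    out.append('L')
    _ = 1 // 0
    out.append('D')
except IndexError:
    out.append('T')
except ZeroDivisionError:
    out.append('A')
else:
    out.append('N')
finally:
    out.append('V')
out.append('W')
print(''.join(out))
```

Execution trace: 'L' (try body) → 'A' (except ZeroDivisionError) → 'V' (finally) → 'W' (after the try/except). Output: LAVW

Answer: LAVW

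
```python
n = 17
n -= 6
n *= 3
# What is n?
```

Trace:
`n = 17` → n = 17
`n -= 6` → n = 11
`n *= 3` → n = 33
So n = 33

Answer: 33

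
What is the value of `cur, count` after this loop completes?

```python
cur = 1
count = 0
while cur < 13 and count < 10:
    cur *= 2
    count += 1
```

Double until >= 13 or 10 iterations
`cur, count` takes the values: (1, 0) → (2, 0) → (2, 1) → (4, 1) → (4, 2) → (8, 2) → (8, 3) → (16, 3) → (16, 4)

Answer: 16, 4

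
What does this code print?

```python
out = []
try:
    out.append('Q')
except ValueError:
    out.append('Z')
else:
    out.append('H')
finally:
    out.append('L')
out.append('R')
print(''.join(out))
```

Execution trace: 'Q' (try body, no exception) → 'H' (else) → 'L' (finally) → 'R' (after the try/except). Output: QHLR

Answer: QHLR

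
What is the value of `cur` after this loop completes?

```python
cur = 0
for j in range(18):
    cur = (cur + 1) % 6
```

Increment mod 6, 18 times = 0
`cur` takes the values: 0 → 1 → 2 → 3 → 4 → 5 → 0 → 1 → 2 → 3 → 4 → 5 → 0 → 1 → 2 → 3 → 4 → 5 → 0

Answer: 0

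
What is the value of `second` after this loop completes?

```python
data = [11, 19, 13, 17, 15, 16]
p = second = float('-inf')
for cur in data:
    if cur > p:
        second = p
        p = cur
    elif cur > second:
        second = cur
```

Second largest (with repeats) in [11, 19, 13, 17, 15, 16]
`second` takes the values: -inf → 11 → 13 → 17

Answer: 17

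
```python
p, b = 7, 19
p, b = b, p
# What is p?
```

Trace:
`p, b = 7, 19` → p = 7; b = 19
`p, b = b, p` → p = 19; b = 7
So p = 19

Answer: 19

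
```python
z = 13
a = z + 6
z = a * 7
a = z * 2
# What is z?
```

Trace:
`z = 13` → z = 13
`a = z + 6` → a = 19
`z = a * 7` → z = 133
`a = z * 2` → a = 266
So z = 133

Answer: 133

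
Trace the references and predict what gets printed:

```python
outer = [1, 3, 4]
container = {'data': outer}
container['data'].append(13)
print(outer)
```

Key concept: dict holds reference to list.
Step by step:
`outer = [1, 3, 4]` → outer = [1, 3, 4]
`container = {'data': outer}` → container = {'data': [1, 3, 4]}
`container['data'].append(13)` → outer = [1, 3, 4, 13]; container = {'data': [1, 3, 4, 13]}
`print(outer)` → prints [1, 3, 4, 13]

Answer: [1, 3, 4, 13]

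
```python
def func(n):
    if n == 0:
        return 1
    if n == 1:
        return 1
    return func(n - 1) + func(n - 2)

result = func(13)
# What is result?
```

Build up from base cases: func(0)=1, func(1)=1, func(2)=2, func(3)=3, func(4)=5, func(5)=8, func(6)=13, ..., func(13)=377

Answer: 377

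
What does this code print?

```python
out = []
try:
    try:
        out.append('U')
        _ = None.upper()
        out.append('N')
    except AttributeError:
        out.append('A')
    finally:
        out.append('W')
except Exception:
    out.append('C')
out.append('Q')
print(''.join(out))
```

Execution trace: 'U' (inner try body) → 'A' (inner except AttributeError) → 'W' (inner finally) → 'Q' (after the try/except). Output: UAWQ

Answer: UAWQ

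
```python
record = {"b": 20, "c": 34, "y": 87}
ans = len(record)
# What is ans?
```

Trace:
`record = {"b": 20, "c": 34, "y": 87}` → record = {'b': 20, 'c': 34, 'y': 87}
`ans = len(record)` → ans = 3
So ans = 3

Answer: 3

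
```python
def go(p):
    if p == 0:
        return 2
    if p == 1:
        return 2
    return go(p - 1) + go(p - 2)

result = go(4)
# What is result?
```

Build up from base cases: go(0)=2, go(1)=2, go(2)=4, go(3)=6, go(4)=10

Answer: 10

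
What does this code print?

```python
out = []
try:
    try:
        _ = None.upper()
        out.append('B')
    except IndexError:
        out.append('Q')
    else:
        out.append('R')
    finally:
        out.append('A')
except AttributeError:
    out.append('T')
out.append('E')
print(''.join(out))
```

Execution trace: 'A' (finally) → 'T' (outer except AttributeError) → 'E' (after the try/except). Output: ATE

Answer: ATE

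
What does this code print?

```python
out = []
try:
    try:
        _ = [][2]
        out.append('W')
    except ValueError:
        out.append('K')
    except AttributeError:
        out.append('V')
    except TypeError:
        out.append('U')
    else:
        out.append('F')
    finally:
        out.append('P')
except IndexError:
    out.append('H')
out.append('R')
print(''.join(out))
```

Execution trace: 'P' (finally) → 'H' (outer except IndexError) → 'R' (after the try/except). Output: PHR

Answer: PHR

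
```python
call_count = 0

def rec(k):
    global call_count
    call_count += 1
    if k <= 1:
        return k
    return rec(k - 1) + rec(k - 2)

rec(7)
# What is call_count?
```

Calls(k) = 1 + Calls(k-1) + Calls(k-2); Calls(0)=Calls(1)=1. For k=7 this gives 41.

Answer: 41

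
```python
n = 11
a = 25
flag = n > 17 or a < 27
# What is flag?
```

Trace:
`n = 11` → n = 11
`a = 25` → a = 25
`flag = n > 17 or a < 27` → flag = True
So flag = True

Answer: True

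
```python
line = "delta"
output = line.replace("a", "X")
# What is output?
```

Trace:
`line = "delta"` → line = 'delta'
`output = line.replace("a", "X")` → output = 'deltX'
So output = 'deltX'

Answer: 'deltX'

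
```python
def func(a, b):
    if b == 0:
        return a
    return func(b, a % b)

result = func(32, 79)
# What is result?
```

func(32, 79) -> func(79, 32) -> func(32, 15) -> func(15, 2) -> func(2, 1) -> func(1, 0) -> 1

Answer: 1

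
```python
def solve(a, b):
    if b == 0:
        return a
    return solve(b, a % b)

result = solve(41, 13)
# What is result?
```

solve(41, 13) -> solve(13, 2) -> solve(2, 1) -> solve(1, 0) -> 1

Answer: 1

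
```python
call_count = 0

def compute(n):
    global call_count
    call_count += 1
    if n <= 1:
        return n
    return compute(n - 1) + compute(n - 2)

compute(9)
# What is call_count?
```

Calls(n) = 1 + Calls(n-1) + Calls(n-2); Calls(0)=Calls(1)=1. For n=9 this gives 109.

Answer: 109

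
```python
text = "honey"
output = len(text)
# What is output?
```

Trace:
`text = "honey"` → text = 'honey'
`output = len(text)` → output = 5
So output = 5

Answer: 5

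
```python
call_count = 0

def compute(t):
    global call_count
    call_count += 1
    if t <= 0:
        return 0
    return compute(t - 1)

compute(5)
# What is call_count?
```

Linear recursion stepping by 1: 6 calls from t=5 down to ≤0.

Answer: 6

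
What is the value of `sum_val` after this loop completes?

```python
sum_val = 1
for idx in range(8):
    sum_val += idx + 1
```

Start at 1, add 1 to 8 = 37
`sum_val` takes the values: 1 → 2 → 4 → 7 → 11 → 16 → 22 → 29 → 37

Answer: 37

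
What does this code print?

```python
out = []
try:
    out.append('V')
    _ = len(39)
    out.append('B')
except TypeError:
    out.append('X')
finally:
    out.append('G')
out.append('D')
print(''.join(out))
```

Execution trace: 'V' (try body) → 'X' (except TypeError) → 'G' (finally) → 'D' (after the try/except). Output: VXGD

Answer: VXGD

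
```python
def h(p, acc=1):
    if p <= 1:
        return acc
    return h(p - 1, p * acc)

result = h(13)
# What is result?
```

Accumulator trace (n, acc): (13, 1) -> (12, 13) -> (11, 156) -> (10, 1716) -> (9, 17160) -> (8, 154440) -> (7, 1235520) -> (6, 8648640) -> (5, 51891840) -> (4, 259459200) -> (3, 1037836800) -> (2, 3113510400) -> (1, 6227020800) -> return 6227020800

Answer: 6227020800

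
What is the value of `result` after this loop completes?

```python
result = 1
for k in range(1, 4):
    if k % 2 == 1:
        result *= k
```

Product of odd numbers 1 to 3
`result` takes the values: 1 → 3

Answer: 3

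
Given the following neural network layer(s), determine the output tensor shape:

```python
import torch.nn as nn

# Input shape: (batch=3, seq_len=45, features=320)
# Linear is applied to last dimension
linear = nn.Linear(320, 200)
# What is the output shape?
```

Input: (3, 45, 320) -> Output: (3, 45, 200)

Answer: (3, 45, 200)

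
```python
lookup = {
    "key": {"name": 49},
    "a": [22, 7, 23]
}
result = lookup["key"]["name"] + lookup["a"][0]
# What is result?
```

Trace:
`lookup = { ...` → lookup = {'key': {'name': 49}, 'a': [22, 7, 23]}
`result = lookup["key"]["name"] + lookup["a"][0]` → result = 71
So result = 71

Answer: 71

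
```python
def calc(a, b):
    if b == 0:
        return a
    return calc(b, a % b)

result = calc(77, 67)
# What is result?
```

calc(77, 67) -> calc(67, 10) -> calc(10, 7) -> calc(7, 3) -> calc(3, 1) -> calc(1, 0) -> 1

Answer: 1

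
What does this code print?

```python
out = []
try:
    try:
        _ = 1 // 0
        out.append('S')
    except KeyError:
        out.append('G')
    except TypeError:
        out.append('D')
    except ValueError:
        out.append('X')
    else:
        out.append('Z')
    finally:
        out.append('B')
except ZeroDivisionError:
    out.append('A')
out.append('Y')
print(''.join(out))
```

Execution trace: 'B' (finally) → 'A' (outer except ZeroDivisionError) → 'Y' (after the try/except). Output: BAY

Answer: BAY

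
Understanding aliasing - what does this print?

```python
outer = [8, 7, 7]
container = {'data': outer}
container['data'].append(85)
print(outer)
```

Key concept: dict holds reference to list.
Step by step:
`outer = [8, 7, 7]` → outer = [8, 7, 7]
`container = {'data': outer}` → container = {'data': [8, 7, 7]}
`container['data'].append(85)` → outer = [8, 7, 7, 85]; container = {'data': [8, 7, 7, 85]}
`print(outer)` → prints [8, 7, 7, 85]

Answer: [8, 7, 7, 85]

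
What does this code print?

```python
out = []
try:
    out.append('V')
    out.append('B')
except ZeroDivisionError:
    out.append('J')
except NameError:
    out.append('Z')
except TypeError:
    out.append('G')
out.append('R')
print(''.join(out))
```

Execution trace: 'V' (try body) → 'B' (try body, no exception) → 'R' (after the try/except). Output: VBR

Answer: VBR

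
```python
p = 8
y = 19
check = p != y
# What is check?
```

Trace:
`p = 8` → p = 8
`y = 19` → y = 19
`check = p != y` → check = True
So check = True

Answer: True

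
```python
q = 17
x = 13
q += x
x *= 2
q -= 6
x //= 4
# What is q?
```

Trace:
`q = 17` → q = 17
`x = 13` → x = 13
`q += x` → q = 30
`x *= 2` → x = 26
`q -= 6` → q = 24
`x //= 4` → x = 6
So q = 24

Answer: 24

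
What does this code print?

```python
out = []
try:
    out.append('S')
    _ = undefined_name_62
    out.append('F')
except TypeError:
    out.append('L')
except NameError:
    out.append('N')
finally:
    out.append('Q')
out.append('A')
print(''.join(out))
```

Execution trace: 'S' (try body) → 'N' (except NameError) → 'Q' (finally) → 'A' (after the try/except). Output: SNQA

Answer: SNQA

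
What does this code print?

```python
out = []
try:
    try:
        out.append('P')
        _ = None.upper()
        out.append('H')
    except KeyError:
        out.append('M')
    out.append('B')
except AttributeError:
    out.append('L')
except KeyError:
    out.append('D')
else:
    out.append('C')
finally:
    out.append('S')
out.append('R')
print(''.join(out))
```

Execution trace: 'P' (inner try body) → 'L' (except AttributeError) → 'S' (finally) → 'R' (after the try/except). Output: PLSR

Answer: PLSR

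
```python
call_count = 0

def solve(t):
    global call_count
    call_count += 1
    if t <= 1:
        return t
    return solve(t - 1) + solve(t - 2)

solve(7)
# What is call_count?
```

Calls(t) = 1 + Calls(t-1) + Calls(t-2); Calls(0)=Calls(1)=1. For t=7 this gives 41.

Answer: 41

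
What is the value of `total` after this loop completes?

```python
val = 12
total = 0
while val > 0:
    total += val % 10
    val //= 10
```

Sum digits of 12
`total` takes the values: 0 → 2 → 3

Answer: 3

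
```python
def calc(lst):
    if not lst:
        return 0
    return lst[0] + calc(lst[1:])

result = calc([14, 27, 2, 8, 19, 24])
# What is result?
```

14 + 27 + 2 + 8 + 19 + 24 + 0 = 94

Answer: 94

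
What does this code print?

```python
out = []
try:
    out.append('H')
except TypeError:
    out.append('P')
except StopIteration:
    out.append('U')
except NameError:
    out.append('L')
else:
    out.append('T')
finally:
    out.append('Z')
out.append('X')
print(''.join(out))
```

Execution trace: 'H' (try body, no exception) → 'T' (else) → 'Z' (finally) → 'X' (after the try/except). Output: HTZX

Answer: HTZX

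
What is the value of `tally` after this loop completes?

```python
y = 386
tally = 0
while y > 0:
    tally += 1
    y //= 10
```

Count digits by repeated division by 10
`tally` takes the values: 0 → 1 → 2 → 3

Answer: 3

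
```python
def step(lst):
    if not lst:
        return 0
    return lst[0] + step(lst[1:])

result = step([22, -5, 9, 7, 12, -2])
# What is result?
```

22 + (-5) + 9 + 7 + 12 + (-2) + 0 = 43

Answer: 43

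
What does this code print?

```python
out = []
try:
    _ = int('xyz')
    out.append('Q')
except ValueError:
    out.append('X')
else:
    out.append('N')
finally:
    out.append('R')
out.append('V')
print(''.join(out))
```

Execution trace: 'X' (except ValueError) → 'R' (finally) → 'V' (after the try/except). Output: XRV

Answer: XRV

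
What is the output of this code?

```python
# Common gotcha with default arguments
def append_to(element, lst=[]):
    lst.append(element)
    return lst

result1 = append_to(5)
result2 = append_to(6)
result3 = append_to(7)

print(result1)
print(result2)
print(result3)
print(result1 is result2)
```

Key concept: mutable default argument gotcha.
Step by step:
`result1 = append_to(5)` → result1 = [5]
`result2 = append_to(6)` → result1 = [5, 6] (same object as result2); result2 = [5, 6] (same object as result1)
`result3 = append_to(7)` → result1 = [5, 6, 7] (same object as result2, result3); result2 = [5, 6, 7] (same object as result1, result3); result3 = [5, 6, 7] (same object as result1, result2)
`print(result1)` → prints [5, 6, 7]
`print(result2)` → prints [5, 6, 7]
`print(result3)` → prints [5, 6, 7]
`print(result1 is result2)` → prints True

Answer:
[5, 6, 7]
[5, 6, 7]
[5, 6, 7]
True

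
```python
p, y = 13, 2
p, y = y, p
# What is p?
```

Trace:
`p, y = 13, 2` → p = 13; y = 2
`p, y = y, p` → p = 2; y = 13
So p = 2

Answer: 2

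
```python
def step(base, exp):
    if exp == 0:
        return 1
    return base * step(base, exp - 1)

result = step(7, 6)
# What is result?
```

step(7, 6) = 7 * 7 * 7 * 7 * 7 * 7 = 117649

Answer: 117649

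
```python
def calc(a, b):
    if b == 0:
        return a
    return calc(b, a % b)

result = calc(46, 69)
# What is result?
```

calc(46, 69) -> calc(69, 46) -> calc(46, 23) -> calc(23, 0) -> 23

Answer: 23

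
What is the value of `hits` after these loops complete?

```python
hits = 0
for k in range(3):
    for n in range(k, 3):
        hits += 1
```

Upper triangle: 3 + 2 + ... + 1
`hits` takes the values: 0 → 1 → 2 → 3 → 4 → 5 → 6

Answer: 6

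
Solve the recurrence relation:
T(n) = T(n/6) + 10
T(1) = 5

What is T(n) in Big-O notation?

Each step divides n by 6 and adds 10. After log_6(n) steps we reach T(1)=5. So T(n) = 10·log_6(n) + 5 = O(log n).

Answer: O(log n)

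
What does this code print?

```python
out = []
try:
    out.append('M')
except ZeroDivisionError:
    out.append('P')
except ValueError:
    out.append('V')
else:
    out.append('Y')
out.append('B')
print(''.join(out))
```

Execution trace: 'M' (try body, no exception) → 'Y' (else) → 'B' (after the try/except). Output: MYB

Answer: MYB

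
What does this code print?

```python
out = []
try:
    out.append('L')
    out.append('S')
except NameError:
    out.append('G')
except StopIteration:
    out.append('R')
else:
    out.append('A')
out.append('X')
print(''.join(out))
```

Execution trace: 'L' (try body) → 'S' (try body, no exception) → 'A' (else) → 'X' (after the try/except). Output: LSAX

Answer: LSAX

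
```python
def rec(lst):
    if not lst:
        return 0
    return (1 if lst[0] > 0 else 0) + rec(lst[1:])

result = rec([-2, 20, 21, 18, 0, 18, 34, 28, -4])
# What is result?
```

Count of positive elements in [-2, 20, 21, 18, 0, 18, 34, 28, -4] = 6

Answer: 6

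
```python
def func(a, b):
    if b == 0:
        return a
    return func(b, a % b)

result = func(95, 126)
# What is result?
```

func(95, 126) -> func(126, 95) -> func(95, 31) -> func(31, 2) -> func(2, 1) -> func(1, 0) -> 1

Answer: 1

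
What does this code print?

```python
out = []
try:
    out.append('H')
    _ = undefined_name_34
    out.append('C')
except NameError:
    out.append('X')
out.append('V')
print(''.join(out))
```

Execution trace: 'H' (try body) → 'X' (except NameError) → 'V' (after the try/except). Output: HXV

Answer: HXV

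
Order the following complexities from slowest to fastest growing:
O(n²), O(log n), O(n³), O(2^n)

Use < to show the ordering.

Ordered by growth rate: O(log n) < O(n²) < O(n³) < O(2^n)

Answer: O(log n) < O(n²) < O(n³) < O(2^n)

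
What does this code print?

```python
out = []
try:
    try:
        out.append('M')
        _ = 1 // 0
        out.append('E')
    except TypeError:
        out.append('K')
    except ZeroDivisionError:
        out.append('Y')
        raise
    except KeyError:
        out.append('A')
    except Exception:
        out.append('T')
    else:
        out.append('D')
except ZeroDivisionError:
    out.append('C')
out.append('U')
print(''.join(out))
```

Execution trace: 'M' (inner try body) → 'Y' (inner except ZeroDivisionError) → 'C' (outer except ZeroDivisionError) → 'U' (after the try/except). Output: MYCU

Answer: MYCU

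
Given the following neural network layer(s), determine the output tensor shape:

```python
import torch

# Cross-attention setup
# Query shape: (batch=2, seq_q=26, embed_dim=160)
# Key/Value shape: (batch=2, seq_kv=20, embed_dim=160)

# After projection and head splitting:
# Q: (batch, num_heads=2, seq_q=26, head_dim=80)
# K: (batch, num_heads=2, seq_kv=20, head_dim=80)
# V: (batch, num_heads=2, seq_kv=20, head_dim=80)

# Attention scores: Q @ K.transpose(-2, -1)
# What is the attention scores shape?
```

Input: (2, 26, 160) -> Output: (2, 2, 26, 20)

Answer: (2, 2, 26, 20)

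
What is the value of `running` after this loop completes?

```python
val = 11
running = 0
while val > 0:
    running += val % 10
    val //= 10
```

Sum digits of 11
`running` takes the values: 0 → 1 → 2

Answer: 2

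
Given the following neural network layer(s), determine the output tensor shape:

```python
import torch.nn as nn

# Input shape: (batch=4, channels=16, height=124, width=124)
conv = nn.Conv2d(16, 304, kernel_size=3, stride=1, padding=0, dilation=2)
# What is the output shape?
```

Input: (4, 16, 124, 124) -> Output: (4, 304, 120, 120)

Answer: (4, 304, 120, 120)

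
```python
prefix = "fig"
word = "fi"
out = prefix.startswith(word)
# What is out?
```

Trace:
`prefix = "fig"` → prefix = 'fig'
`word = "fi"` → word = 'fi'
`out = prefix.startswith(word)` → out = True
So out = True

Answer: True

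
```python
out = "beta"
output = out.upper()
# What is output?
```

Trace:
`out = "beta"` → out = 'beta'
`output = out.upper()` → output = 'BETA'
So output = 'BETA'

Answer: 'BETA'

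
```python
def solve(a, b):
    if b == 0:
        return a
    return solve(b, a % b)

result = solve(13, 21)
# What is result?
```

solve(13, 21) -> solve(21, 13) -> solve(13, 8) -> solve(8, 5) -> solve(5, 3) -> solve(3, 2) -> solve(2, 1) -> solve(1, 0) -> 1

Answer: 1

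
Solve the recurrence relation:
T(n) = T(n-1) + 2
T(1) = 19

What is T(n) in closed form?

Unrolling: T(n) = T(1) + 2·(n-1) = 19 + 2(n-1) = 2n + 17.

Answer: T(n) = 2n + 17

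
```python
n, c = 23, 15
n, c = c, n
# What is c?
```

Trace:
`n, c = 23, 15` → n = 23; c = 15
`n, c = c, n` → n = 15; c = 23
So c = 23

Answer: 23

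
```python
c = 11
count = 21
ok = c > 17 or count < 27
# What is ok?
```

Trace:
`c = 11` → c = 11
`count = 21` → count = 21
`ok = c > 17 or count < 27` → ok = True
So ok = True

Answer: True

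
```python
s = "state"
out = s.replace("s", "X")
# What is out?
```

Trace:
`s = "state"` → s = 'state'
`out = s.replace("s", "X")` → out = 'Xtate'
So out = 'Xtate'

Answer: 'Xtate'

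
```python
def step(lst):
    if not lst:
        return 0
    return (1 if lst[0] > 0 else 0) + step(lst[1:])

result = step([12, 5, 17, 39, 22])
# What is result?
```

Count of positive elements in [12, 5, 17, 39, 22] = 5

Answer: 5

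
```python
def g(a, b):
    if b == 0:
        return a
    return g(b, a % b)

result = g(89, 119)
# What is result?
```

g(89, 119) -> g(119, 89) -> g(89, 30) -> g(30, 29) -> g(29, 1) -> g(1, 0) -> 1

Answer: 1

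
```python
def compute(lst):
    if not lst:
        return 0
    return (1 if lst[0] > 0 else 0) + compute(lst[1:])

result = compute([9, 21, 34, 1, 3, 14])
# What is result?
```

Count of positive elements in [9, 21, 34, 1, 3, 14] = 6

Answer: 6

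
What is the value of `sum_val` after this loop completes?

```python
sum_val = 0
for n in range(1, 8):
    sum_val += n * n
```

Sum of squares 1² to 7² = 140
`sum_val` takes the values: 0 → 1 → 5 → 14 → 30 → 55 → 91 → 140

Answer: 140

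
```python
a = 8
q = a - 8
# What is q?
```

Trace:
`a = 8` → a = 8
`q = a - 8` → q = 0
So q = 0

Answer: 0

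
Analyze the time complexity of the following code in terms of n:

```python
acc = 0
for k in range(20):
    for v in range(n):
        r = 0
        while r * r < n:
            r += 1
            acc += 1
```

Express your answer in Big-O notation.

Each loop level contributes: 1 × n × √n. Multiplying the contributions gives O(n√n).

Answer: O(n√n)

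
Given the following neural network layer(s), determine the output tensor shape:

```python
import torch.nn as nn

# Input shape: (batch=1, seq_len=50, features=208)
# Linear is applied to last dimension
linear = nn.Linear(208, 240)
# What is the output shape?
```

Input: (1, 50, 208) -> Output: (1, 50, 240)

Answer: (1, 50, 240)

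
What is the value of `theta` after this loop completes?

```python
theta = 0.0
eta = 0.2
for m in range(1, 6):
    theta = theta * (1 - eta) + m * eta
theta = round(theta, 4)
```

Moving average with lr=0.2
`theta` takes the values: 0.0 → 0.2 → 0.56 → 1.048 → 1.6384 → 2.31072 → 2.3107

Answer: 2.3107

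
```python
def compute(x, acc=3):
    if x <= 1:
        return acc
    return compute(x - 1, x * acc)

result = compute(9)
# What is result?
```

Accumulator trace (n, acc): (9, 3) -> (8, 27) -> (7, 216) -> (6, 1512) -> (5, 9072) -> (4, 45360) -> (3, 181440) -> (2, 544320) -> (1, 1088640) -> return 1088640

Answer: 1088640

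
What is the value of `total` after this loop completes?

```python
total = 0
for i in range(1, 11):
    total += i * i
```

Sum of squares 1² to 10² = 385
`total` takes the values: 0 → 1 → 5 → 14 → 30 → 55 → 91 → 140 → 204 → 285 → 385

Answer: 385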